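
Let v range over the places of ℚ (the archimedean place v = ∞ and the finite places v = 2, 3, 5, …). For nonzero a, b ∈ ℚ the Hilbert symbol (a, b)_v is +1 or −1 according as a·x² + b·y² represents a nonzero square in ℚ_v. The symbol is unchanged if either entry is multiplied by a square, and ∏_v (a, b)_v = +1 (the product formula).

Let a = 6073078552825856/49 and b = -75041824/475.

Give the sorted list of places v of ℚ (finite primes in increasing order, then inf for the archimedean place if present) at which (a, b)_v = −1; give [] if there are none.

(a, b) ≡ (209, -168454) mod (ℚ^×)²; places V = {2, 5, 7, 11, 13, 19, 23, 31, ∞}.
(a,b)_7: α=-2, u≡5; β=0, v≡4 (mod 7); (5|7)=-1, (4|7)=+1; sign (−1)^0·-1^0·+1^-2 = +1.
(a,b)_5: α=0, u≡4; β=-2, v≡4 (mod 5); (4|5)=+1, (4|5)=+1; sign (−1)^0·+1^-2·+1^0 = +1.
(a,b)_19: α=3, u≡16; β=-1, v≡1 (mod 19); (16|19)=+1, (1|19)=+1; sign (−1)^1·+1^-1·+1^3 = -1.
(a,b)_31: α=2, u≡26; β=1, v≡21 (mod 31); (26|31)=-1, (21|31)=-1; sign (−1)^0·-1^1·-1^2 = -1.
(a,b)_11: α=3, u≡2; β=1, v≡9 (mod 11); (2|11)=-1, (9|11)=+1; sign (−1)^1·-1^1·+1^3 = +1.
(a,b)_13: α=2, u≡9; β=1, v≡1 (mod 13); (9|13)=+1, (1|13)=+1; sign (−1)^0·+1^1·+1^2 = +1.
(a,b)_∞: sgn(209)=+, sgn(-168454)=−, so +1.
(a,b)_23: α=0, u≡9; β=2, v≡22 (mod 23); (9|23)=+1, (22|23)=-1; sign (−1)^0·+1^2·-1^0 = +1.
(a,b)_2: α=12, β=5; u≡1, v≡5 (mod 8); ε(u)ε(v)=0·0, αω(v)=12·1, βω(u)=5·0; sum ≡ 0  ⇒  +1.
|Ram(209, -168454)| = 2, even; anisotropic at {19, 31}.

[19, 31]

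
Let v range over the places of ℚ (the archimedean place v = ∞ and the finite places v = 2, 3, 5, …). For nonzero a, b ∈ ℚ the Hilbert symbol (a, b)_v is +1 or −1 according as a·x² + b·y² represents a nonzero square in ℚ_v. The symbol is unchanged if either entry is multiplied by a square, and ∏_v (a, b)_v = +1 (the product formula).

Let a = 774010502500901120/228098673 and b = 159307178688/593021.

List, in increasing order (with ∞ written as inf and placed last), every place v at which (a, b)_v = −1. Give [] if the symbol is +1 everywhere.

[5, 7, 17, 19, 29, 31]

(a, b) ≡ (396865, 119567) mod (ℚ^×)²; places V = {2, 3, 5, 7, 11, 13, 17, 19, 23, 29, 31, 37, 47, ∞}.
(a,b)_∞: sgn(396865)=+, sgn(119567)=+, so +1.
(a,b)_3: α=-4, u≡1; β=2, v≡2 (mod 3); (1|3)=+1, (2|3)=-1; sign (−1)^0·+1^2·-1^-4 = +1.
(a,b)_7: α=1, u≡4; β=3, v≡4 (mod 7); (4|7)=+1, (4|7)=+1; sign (−1)^1·+1^3·+1^1 = -1.
(a,b)_23: α=1, u≡19; β=0, v≡18 (mod 23); (19|23)=-1, (18|23)=+1; sign (−1)^0·-1^0·+1^1 = +1.
(a,b)_31: α=2, u≡3; β=1, v≡23 (mod 31); (3|31)=-1, (23|31)=-1; sign (−1)^0·-1^1·-1^2 = -1.
(a,b)_47: α=2, u≡31; β=0, v≡26 (mod 47); (31|47)=-1, (26|47)=-1; sign (−1)^0·-1^0·-1^2 = +1.
(a,b)_5: α=1, u≡3; β=0, v≡3 (mod 5); (3|5)=-1, (3|5)=-1; sign (−1)^0·-1^0·-1^1 = -1.
(a,b)_37: α=-2, u≡30; β=2, v≡5 (mod 37); (30|37)=+1, (5|37)=-1; sign (−1)^0·+1^2·-1^-2 = +1.
(a,b)_13: α=2, u≡12; β=-2, v≡5 (mod 13); (12|13)=+1, (5|13)=-1; sign (−1)^0·+1^-2·-1^2 = +1.
(a,b)_17: α=-1, u≡15; β=0, v≡12 (mod 17); (15|17)=+1, (12|17)=-1; sign (−1)^0·+1^0·-1^-1 = -1.
(a,b)_11: α=-2, u≡7; β=-2, v≡7 (mod 11); (7|11)=-1, (7|11)=-1; sign (−1)^0·-1^-2·-1^-2 = +1.
(a,b)_19: α=2, u≡2; β=1, v≡6 (mod 19); (2|19)=-1, (6|19)=+1; sign (−1)^0·-1^1·+1^2 = -1.
(a,b)_2: α=8, β=6; u≡1, v≡7 (mod 8); ε(u)ε(v)=0·1, αω(v)=8·0, βω(u)=6·0; sum ≡ 0  ⇒  +1.
(a,b)_29: α=1, u≡27; β=-1, v≡9 (mod 29); (27|29)=-1, (9|29)=+1; sign (−1)^0·-1^-1·+1^1 = -1.
(396865, 119567 / ℚ) ramifies at {5, 7, 17, 19, 29, 31}: a division algebra.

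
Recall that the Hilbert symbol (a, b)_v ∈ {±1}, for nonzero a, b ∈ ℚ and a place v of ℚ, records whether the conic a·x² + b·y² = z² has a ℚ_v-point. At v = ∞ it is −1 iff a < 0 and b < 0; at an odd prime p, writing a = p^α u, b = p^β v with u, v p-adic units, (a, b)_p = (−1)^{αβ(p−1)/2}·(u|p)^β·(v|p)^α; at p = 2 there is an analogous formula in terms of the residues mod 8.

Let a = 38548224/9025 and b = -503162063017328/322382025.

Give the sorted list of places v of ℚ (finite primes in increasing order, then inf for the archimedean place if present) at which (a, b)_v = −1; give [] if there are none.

[11, 23]

Mod squares: a ≡ 11, b ≡ -23. Check v ∈ {∞, 2, 3, 5, 7, 11, 13, 17, 19, 23, 37}.
v=2: v_2(a)=8, v_2(b)=4; units ≡ 3, 1 (mod 8); ε·ε+αω+βω = 1·0+8·0+4·1 ≡ 0  ⇒  (a,b)_2 = +1.
v=5: a=5^-2·(≡4), b=5^-2·(≡2) mod 5; (4|5)=+1, (2|5)=-1; (−1)^{-2·-2·2}·(+1)^-2·(-1)^-2 = +1.
v=11: a=11^1·(≡3), b=11^2·(≡6) mod 11; (3|11)=+1, (6|11)=-1; (−1)^{1·2·5}·(+1)^2·(-1)^1 = -1.
v=23: a=23^0·(≡7), b=23^1·(≡20) mod 23; (7|23)=-1, (20|23)=-1; (−1)^{0·1·11}·(-1)^1·(-1)^0 = -1.
v=3: a=3^4·(≡2), b=3^-6·(≡1) mod 3; (2|3)=-1, (1|3)=+1; (−1)^{4·-6·1}·(-1)^-6·(+1)^4 = +1.
v=7: a=7^0·(≡4), b=7^-2·(≡3) mod 7; (4|7)=+1, (3|7)=-1; (−1)^{0·-2·3}·(+1)^-2·(-1)^0 = +1.
v=37: a=37^0·(≡26), b=37^2·(≡19) mod 37; (26|37)=+1, (19|37)=-1; (−1)^{0·2·18}·(+1)^2·(-1)^0 = +1.
v=13: a=13^2·(≡8), b=13^4·(≡4) mod 13; (8|13)=-1, (4|13)=+1; (−1)^{2·4·6}·(-1)^4·(+1)^2 = +1.
v=∞: 11 > 0 and -23 < 0  ⇒  (a,b)_∞ = +1.
v=17: a=17^0·(≡12), b=17^2·(≡12) mod 17; (12|17)=-1, (12|17)=-1; (−1)^{0·2·8}·(-1)^2·(-1)^0 = +1.
v=19: a=19^-2·(≡6), b=19^-2·(≡15) mod 19; (6|19)=+1, (15|19)=-1; (−1)^{-2·-2·9}·(+1)^-2·(-1)^-2 = +1.
(11, -23 / ℚ) ramifies at {11, 23}: a division algebra.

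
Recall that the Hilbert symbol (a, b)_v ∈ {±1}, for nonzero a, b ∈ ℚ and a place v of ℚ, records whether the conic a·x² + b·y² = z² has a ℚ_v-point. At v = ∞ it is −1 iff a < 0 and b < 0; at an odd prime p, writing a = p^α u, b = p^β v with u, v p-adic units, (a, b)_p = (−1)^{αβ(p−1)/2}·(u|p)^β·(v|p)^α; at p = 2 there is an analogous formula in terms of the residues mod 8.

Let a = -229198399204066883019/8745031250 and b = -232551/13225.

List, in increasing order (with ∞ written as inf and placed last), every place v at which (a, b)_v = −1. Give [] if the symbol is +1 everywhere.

(a, b) ≡ (-864838, -319) mod (ℚ^×)²; places V = {2, 3, 5, 11, 13, 23, 29, 31, 37, ∞}.
(a,b)_3: α=16, u≡2; β=6, v≡2 (mod 3); (2|3)=-1, (2|3)=-1; sign (−1)^0·-1^6·-1^16 = +1.
(a,b)_23: α=-4, u≡3; β=-2, v≡1 (mod 23); (3|23)=+1, (1|23)=+1; sign (−1)^0·+1^-2·+1^-4 = +1.
(a,b)_37: α=1, u≡27; β=0, v≡32 (mod 37); (27|37)=+1, (32|37)=-1; sign (−1)^0·+1^0·-1^1 = -1.
(a,b)_5: α=-6, u≡3; β=-2, v≡1 (mod 5); (3|5)=-1, (1|5)=+1; sign (−1)^0·-1^-2·+1^-6 = +1.
(a,b)_29: α=3, u≡8; β=1, v≡14 (mod 29); (8|29)=-1, (14|29)=-1; sign (−1)^0·-1^1·-1^3 = +1.
(a,b)_13: α=1, u≡11; β=0, v≡8 (mod 13); (11|13)=-1, (8|13)=-1; sign (−1)^0·-1^0·-1^1 = -1.
(a,b)_31: α=1, u≡2; β=0, v≡12 (mod 31); (2|31)=+1, (12|31)=-1; sign (−1)^0·+1^0·-1^1 = -1.
(a,b)_2: α=-1, β=0; u≡5, v≡1 (mod 8); ε(u)ε(v)=0·0, αω(v)=-1·0, βω(u)=0·1; sum ≡ 0  ⇒  +1.
(a,b)_11: α=4, u≡3; β=1, v≡4 (mod 11); (3|11)=+1, (4|11)=+1; sign (−1)^0·+1^1·+1^4 = +1.
(a,b)_∞: sgn(-864838)=−, sgn(-319)=−, so -1.
|Ram(-864838, -319)| = 4, even; anisotropic at {13, 31, 37, ∞}.

[13, 31, 37, inf]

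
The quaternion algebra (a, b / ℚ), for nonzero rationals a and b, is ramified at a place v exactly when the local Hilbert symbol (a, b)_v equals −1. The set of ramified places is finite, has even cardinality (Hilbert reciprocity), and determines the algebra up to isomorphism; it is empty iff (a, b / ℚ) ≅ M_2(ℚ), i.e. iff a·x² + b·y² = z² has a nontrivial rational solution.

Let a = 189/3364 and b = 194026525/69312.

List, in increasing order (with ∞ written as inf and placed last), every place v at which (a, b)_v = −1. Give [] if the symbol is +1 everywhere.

[3, 11]

Mod squares: a ≡ 21, b ≡ 3927. Check v ∈ {∞, 2, 3, 5, 7, 11, 17, 19, 29}.
v=29: a=29^-2·(≡11), b=29^0·(≡12) mod 29; (11|29)=-1, (12|29)=-1; (−1)^{-2·0·14}·(-1)^0·(-1)^-2 = +1.
v=17: a=17^0·(≡16), b=17^1·(≡6) mod 17; (16|17)=+1, (6|17)=-1; (−1)^{0·1·8}·(+1)^1·(-1)^0 = +1.
v=11: a=11^0·(≡10), b=11^3·(≡3) mod 11; (10|11)=-1, (3|11)=+1; (−1)^{0·3·5}·(-1)^3·(+1)^0 = -1.
v=∞: 21 > 0 and 3927 > 0  ⇒  (a,b)_∞ = +1.
v=2: v_2(a)=-2, v_2(b)=-6; units ≡ 5, 7 (mod 8); ε·ε+αω+βω = 0·1+-2·0+-6·1 ≡ 0  ⇒  (a,b)_2 = +1.
v=7: a=7^1·(≡5), b=7^3·(≡1) mod 7; (5|7)=-1, (1|7)=+1; (−1)^{1·3·3}·(-1)^3·(+1)^1 = +1.
v=3: a=3^3·(≡1), b=3^-1·(≡1) mod 3; (1|3)=+1, (1|3)=+1; (−1)^{3·-1·1}·(+1)^-1·(+1)^3 = -1.
v=5: a=5^0·(≡1), b=5^2·(≡3) mod 5; (1|5)=+1, (3|5)=-1; (−1)^{0·2·2}·(+1)^2·(-1)^0 = +1.
v=19: a=19^0·(≡18), b=19^-2·(≡13) mod 19; (18|19)=-1, (13|19)=-1; (−1)^{0·-2·9}·(-1)^-2·(-1)^0 = +1.
Ram(21, 3927) = {3, 11}; no ℚ_3-point on the conic.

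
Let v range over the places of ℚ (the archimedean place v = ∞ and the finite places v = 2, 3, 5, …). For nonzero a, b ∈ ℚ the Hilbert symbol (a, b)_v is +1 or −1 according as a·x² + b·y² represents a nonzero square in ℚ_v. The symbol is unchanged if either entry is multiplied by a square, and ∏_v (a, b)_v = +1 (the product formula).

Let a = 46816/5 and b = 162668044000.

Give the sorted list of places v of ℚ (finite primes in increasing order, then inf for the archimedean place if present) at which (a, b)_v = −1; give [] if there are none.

Mod squares: a ≡ 14630, b ≡ 190. Check v ∈ {∞, 2, 5, 7, 11, 19}.
v=7: a=7^1·(≡2), b=7^2·(≡1) mod 7; (2|7)=+1, (1|7)=+1; (−1)^{1·2·3}·(+1)^2·(+1)^1 = +1.
v=∞: 14630 > 0 and 190 > 0  ⇒  (a,b)_∞ = +1.
v=2: v_2(a)=5, v_2(b)=5; units ≡ 3, 7 (mod 8); ε·ε+αω+βω = 1·1+5·0+5·1 ≡ 0  ⇒  (a,b)_2 = +1.
v=11: a=11^1·(≡2), b=11^2·(≡1) mod 11; (2|11)=-1, (1|11)=+1; (−1)^{1·2·5}·(-1)^2·(+1)^1 = +1.
v=19: a=19^1·(≡14), b=19^3·(≡10) mod 19; (14|19)=-1, (10|19)=-1; (−1)^{1·3·9}·(-1)^3·(-1)^1 = -1.
v=5: a=5^-1·(≡1), b=5^3·(≡2) mod 5; (1|5)=+1, (2|5)=-1; (−1)^{-1·3·2}·(+1)^3·(-1)^-1 = -1.
Ram(14630, 190) = {5, 19}; no ℚ_5-point on the conic.

[5, 19]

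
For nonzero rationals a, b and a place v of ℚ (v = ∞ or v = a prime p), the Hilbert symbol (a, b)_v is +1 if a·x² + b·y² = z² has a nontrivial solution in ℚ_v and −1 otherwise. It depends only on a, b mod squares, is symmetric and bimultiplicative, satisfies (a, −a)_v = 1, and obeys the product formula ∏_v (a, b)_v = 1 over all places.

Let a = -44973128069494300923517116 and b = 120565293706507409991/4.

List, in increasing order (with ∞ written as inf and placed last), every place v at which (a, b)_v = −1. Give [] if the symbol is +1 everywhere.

[7, 17, 43, 47]

(a, b) ≡ (-24871, 22231) mod (ℚ^×)²; places V = {2, 3, 7, 11, 17, 19, 43, 47, ∞}.
(a,b)_11: α=3, u≡3; β=3, v≡2 (mod 11); (3|11)=+1, (2|11)=-1; sign (−1)^1·+1^3·-1^3 = +1.
(a,b)_2: α=2, β=-2; u≡1, v≡7 (mod 8); ε(u)ε(v)=0·1, αω(v)=2·0, βω(u)=-2·0; sum ≡ 0  ⇒  +1.
(a,b)_∞: sgn(-24871)=−, sgn(22231)=+, so +1.
(a,b)_43: α=2, u≡33; β=1, v≡21 (mod 43); (33|43)=-1, (21|43)=+1; sign (−1)^0·-1^1·+1^2 = -1.
(a,b)_17: α=3, u≡4; β=2, v≡10 (mod 17); (4|17)=+1, (10|17)=-1; sign (−1)^0·+1^2·-1^3 = -1.
(a,b)_47: α=4, u≡23; β=3, v≡21 (mod 47); (23|47)=-1, (21|47)=+1; sign (−1)^0·-1^3·+1^4 = -1.
(a,b)_19: α=3, u≡3; β=2, v≡9 (mod 19); (3|19)=-1, (9|19)=+1; sign (−1)^0·-1^2·+1^3 = +1.
(a,b)_3: α=4, u≡2; β=4, v≡1 (mod 3); (2|3)=-1, (1|3)=+1; sign (−1)^0·-1^4·+1^4 = +1.
(a,b)_7: α=3, u≡3; β=4, v≡6 (mod 7); (3|7)=-1, (6|7)=-1; sign (−1)^0·-1^4·-1^3 = -1.
|Ram(-24871, 22231)| = 4, even; anisotropic at {7, 17, 43, 47}.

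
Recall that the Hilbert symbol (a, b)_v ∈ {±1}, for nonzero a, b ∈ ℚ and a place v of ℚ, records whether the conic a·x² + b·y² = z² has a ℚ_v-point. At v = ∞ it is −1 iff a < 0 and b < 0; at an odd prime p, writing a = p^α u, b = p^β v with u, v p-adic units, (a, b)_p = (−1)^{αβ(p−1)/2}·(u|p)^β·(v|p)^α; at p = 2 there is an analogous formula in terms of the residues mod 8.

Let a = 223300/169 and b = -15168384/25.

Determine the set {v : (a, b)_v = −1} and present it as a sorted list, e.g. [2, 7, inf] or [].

Mod squares: a ≡ 2233, b ≡ -2926. Check v ∈ {∞, 2, 3, 5, 7, 11, 13, 19, 29}.
v=19: a=19^0·(≡13), b=19^1·(≡1) mod 19; (13|19)=-1, (1|19)=+1; (−1)^{0·1·9}·(-1)^1·(+1)^0 = -1.
v=11: a=11^1·(≡4), b=11^1·(≡9) mod 11; (4|11)=+1, (9|11)=+1; (−1)^{1·1·5}·(+1)^1·(+1)^1 = -1.
v=2: v_2(a)=2, v_2(b)=7; units ≡ 1, 1 (mod 8); ε·ε+αω+βω = 0·0+2·0+7·0 ≡ 0  ⇒  (a,b)_2 = +1.
v=3: a=3^0·(≡1), b=3^4·(≡2) mod 3; (1|3)=+1, (2|3)=-1; (−1)^{0·4·1}·(+1)^4·(-1)^0 = +1.
v=5: a=5^2·(≡3), b=5^-2·(≡1) mod 5; (3|5)=-1, (1|5)=+1; (−1)^{2·-2·2}·(-1)^-2·(+1)^2 = +1.
v=7: a=7^1·(≡1), b=7^1·(≡2) mod 7; (1|7)=+1, (2|7)=+1; (−1)^{1·1·3}·(+1)^1·(+1)^1 = -1.
v=∞: 2233 > 0 and -2926 < 0  ⇒  (a,b)_∞ = +1.
v=29: a=29^1·(≡26), b=29^0·(≡27) mod 29; (26|29)=-1, (27|29)=-1; (−1)^{1·0·14}·(-1)^0·(-1)^1 = -1.
v=13: a=13^-2·(≡12), b=13^0·(≡10) mod 13; (12|13)=+1, (10|13)=+1; (−1)^{-2·0·6}·(+1)^0·(+1)^-2 = +1.
Ram(2233, -2926) = {7, 11, 19, 29}; no ℚ_7-point on the conic.

[7, 11, 19, 29]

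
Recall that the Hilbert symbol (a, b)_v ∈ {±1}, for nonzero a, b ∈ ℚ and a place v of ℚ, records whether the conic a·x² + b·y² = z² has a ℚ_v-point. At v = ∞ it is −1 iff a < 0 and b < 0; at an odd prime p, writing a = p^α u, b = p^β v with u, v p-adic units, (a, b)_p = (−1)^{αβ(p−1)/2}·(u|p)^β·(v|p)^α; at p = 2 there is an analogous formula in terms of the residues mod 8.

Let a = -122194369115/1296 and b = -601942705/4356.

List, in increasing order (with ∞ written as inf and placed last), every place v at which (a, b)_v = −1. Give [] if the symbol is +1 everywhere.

[5, 13, 29, inf]

Mod squares: a ≡ -1235, b ≡ -250705. Check v ∈ {∞, 2, 3, 5, 7, 11, 13, 19, 29}.
v=5: a=5^1·(≡2), b=5^1·(≡4) mod 5; (2|5)=-1, (4|5)=+1; (−1)^{1·1·2}·(-1)^1·(+1)^1 = -1.
v=11: a=11^0·(≡8), b=11^-2·(≡7) mod 11; (8|11)=-1, (7|11)=-1; (−1)^{0·-2·5}·(-1)^-2·(-1)^0 = +1.
v=13: a=13^1·(≡4), b=13^1·(≡11) mod 13; (4|13)=+1, (11|13)=-1; (−1)^{1·1·6}·(+1)^1·(-1)^1 = -1.
v=3: a=3^-4·(≡1), b=3^-2·(≡2) mod 3; (1|3)=+1, (2|3)=-1; (−1)^{-4·-2·1}·(+1)^-2·(-1)^-4 = +1.
v=7: a=7^6·(≡4), b=7^5·(≡2) mod 7; (4|7)=+1, (2|7)=+1; (−1)^{6·5·3}·(+1)^5·(+1)^6 = +1.
v=∞: -1235 < 0 and -250705 < 0  ⇒  (a,b)_∞ = -1.
v=29: a=29^2·(≡15), b=29^1·(≡3) mod 29; (15|29)=-1, (3|29)=-1; (−1)^{2·1·14}·(-1)^1·(-1)^2 = -1.
v=2: v_2(a)=-4, v_2(b)=-2; units ≡ 5, 7 (mod 8); ε·ε+αω+βω = 0·1+-4·0+-2·1 ≡ 0  ⇒  (a,b)_2 = +1.
v=19: a=19^1·(≡9), b=19^1·(≡14) mod 19; (9|19)=+1, (14|19)=-1; (−1)^{1·1·9}·(+1)^1·(-1)^1 = +1.
(-1235, -250705 / ℚ) ramifies at {5, 13, 29, ∞}: a division algebra.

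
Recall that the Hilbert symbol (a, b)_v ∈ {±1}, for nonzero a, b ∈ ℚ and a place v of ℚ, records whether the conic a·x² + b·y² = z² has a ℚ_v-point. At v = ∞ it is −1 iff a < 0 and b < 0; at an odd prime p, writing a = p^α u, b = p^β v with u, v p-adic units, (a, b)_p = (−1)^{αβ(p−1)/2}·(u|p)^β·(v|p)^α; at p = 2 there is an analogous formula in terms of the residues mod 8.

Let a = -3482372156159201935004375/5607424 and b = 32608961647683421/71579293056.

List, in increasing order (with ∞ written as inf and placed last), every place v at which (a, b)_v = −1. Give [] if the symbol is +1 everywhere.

(a, b) ≡ (-23, 44574) mod (ℚ^×)²; places V = {2, 3, 5, 7, 11, 13, 17, 19, 23, 37, 41, ∞}.
(a,b)_19: α=2, u≡12; β=1, v≡16 (mod 19); (12|19)=-1, (16|19)=+1; sign (−1)^0·-1^1·+1^2 = -1.
(a,b)_17: α=2, u≡10; β=1, v≡15 (mod 17); (10|17)=-1, (15|17)=+1; sign (−1)^0·-1^1·+1^2 = -1.
(a,b)_2: α=-12, β=-7; u≡1, v≡7 (mod 8); ε(u)ε(v)=0·1, αω(v)=-12·0, βω(u)=-7·0; sum ≡ 0  ⇒  +1.
(a,b)_5: α=4, u≡2; β=0, v≡1 (mod 5); (2|5)=-1, (1|5)=+1; sign (−1)^0·-1^0·+1^4 = +1.
(a,b)_7: α=4, u≡3; β=4, v≡6 (mod 7); (3|7)=-1, (6|7)=-1; sign (−1)^0·-1^4·-1^4 = +1.
(a,b)_11: α=2, u≡2; β=2, v≡7 (mod 11); (2|11)=-1, (7|11)=-1; sign (−1)^0·-1^2·-1^2 = +1.
(a,b)_23: α=5, u≡22; β=3, v≡18 (mod 23); (22|23)=-1, (18|23)=+1; sign (−1)^1·-1^3·+1^5 = +1.
(a,b)_41: α=0, u≡36; β=-2, v≡38 (mod 41); (36|41)=+1, (38|41)=-1; sign (−1)^0·+1^-2·-1^0 = +1.
(a,b)_13: α=4, u≡12; β=4, v≡3 (mod 13); (12|13)=+1, (3|13)=+1; sign (−1)^0·+1^4·+1^4 = +1.
(a,b)_3: α=0, u≡1; β=-5, v≡2 (mod 3); (1|3)=+1, (2|3)=-1; sign (−1)^0·+1^-5·-1^0 = +1.
(a,b)_∞: sgn(-23)=−, sgn(44574)=+, so +1.
(a,b)_37: α=-2, u≡29; β=-2, v≡28 (mod 37); (29|37)=-1, (28|37)=+1; sign (−1)^0·-1^-2·+1^-2 = +1.
(-23, 44574 / ℚ) ramifies at {17, 19}: a division algebra.

[17, 19]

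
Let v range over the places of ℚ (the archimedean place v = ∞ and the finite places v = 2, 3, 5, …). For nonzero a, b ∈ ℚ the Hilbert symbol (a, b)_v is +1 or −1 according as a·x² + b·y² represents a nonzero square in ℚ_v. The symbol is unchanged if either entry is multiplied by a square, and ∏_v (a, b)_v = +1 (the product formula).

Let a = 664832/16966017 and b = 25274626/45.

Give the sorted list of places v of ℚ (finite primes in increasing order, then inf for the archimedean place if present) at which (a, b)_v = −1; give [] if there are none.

(a, b) ≡ (901, 747770) mod (ℚ^×)²; places V = {2, 3, 5, 7, 13, 17, 37, 43, 47, 53, ∞}.
(a,b)_47: α=0, u≡16; β=1, v≡8 (mod 47); (16|47)=+1, (8|47)=+1; sign (−1)^0·+1^1·+1^0 = +1.
(a,b)_2: α=8, β=1; u≡5, v≡5 (mod 8); ε(u)ε(v)=0·0, αω(v)=8·1, βω(u)=1·1; sum ≡ 1  ⇒  -1.
(a,b)_37: α=-2, u≡29; β=1, v≡19 (mod 37); (29|37)=-1, (19|37)=-1; sign (−1)^0·-1^1·-1^-2 = -1.
(a,b)_53: α=1, u≡24; β=0, v≡15 (mod 53); (24|53)=+1, (15|53)=+1; sign (−1)^0·+1^0·+1^1 = +1.
(a,b)_3: α=-6, u≡1; β=-2, v≡2 (mod 3); (1|3)=+1, (2|3)=-1; sign (−1)^0·+1^-2·-1^-6 = +1.
(a,b)_13: α=0, u≡4; β=2, v≡9 (mod 13); (4|13)=+1, (9|13)=+1; sign (−1)^0·+1^2·+1^0 = +1.
(a,b)_∞: sgn(901)=+, sgn(747770)=+, so +1.
(a,b)_7: α=2, u≡6; β=0, v≡2 (mod 7); (6|7)=-1, (2|7)=+1; sign (−1)^0·-1^0·+1^2 = +1.
(a,b)_17: α=-1, u≡4; β=0, v≡15 (mod 17); (4|17)=+1, (15|17)=+1; sign (−1)^0·+1^0·+1^-1 = +1.
(a,b)_5: α=0, u≡1; β=-1, v≡4 (mod 5); (1|5)=+1, (4|5)=+1; sign (−1)^0·+1^-1·+1^0 = +1.
(a,b)_43: α=0, u≡6; β=1, v≡29 (mod 43); (6|43)=+1, (29|43)=-1; sign (−1)^0·+1^1·-1^0 = +1.
|Ram(901, 747770)| = 2, even; anisotropic at {2, 37}.

[2, 37]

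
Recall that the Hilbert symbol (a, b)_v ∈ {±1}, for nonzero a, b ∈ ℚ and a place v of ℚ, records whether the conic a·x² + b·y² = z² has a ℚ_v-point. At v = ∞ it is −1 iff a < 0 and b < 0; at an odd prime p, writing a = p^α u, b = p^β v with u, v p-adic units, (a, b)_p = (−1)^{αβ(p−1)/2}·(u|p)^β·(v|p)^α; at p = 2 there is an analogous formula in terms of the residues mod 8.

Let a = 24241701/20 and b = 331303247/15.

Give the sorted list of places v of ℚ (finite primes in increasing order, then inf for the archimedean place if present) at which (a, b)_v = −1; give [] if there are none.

Mod squares: a ≡ 72105, b ≡ 2956305. Check v ∈ {∞, 2, 3, 5, 11, 19, 23, 41}.
v=41: a=41^2·(≡22), b=41^3·(≡28) mod 41; (22|41)=-1, (28|41)=-1; (−1)^{2·3·20}·(-1)^3·(-1)^2 = -1.
v=∞: 72105 > 0 and 2956305 > 0  ⇒  (a,b)_∞ = +1.
v=5: a=5^-1·(≡4), b=5^-1·(≡4) mod 5; (4|5)=+1, (4|5)=+1; (−1)^{-1·-1·2}·(+1)^-1·(+1)^-1 = +1.
v=19: a=19^1·(≡10), b=19^1·(≡7) mod 19; (10|19)=-1, (7|19)=+1; (−1)^{1·1·9}·(-1)^1·(+1)^1 = +1.
v=23: a=23^1·(≡19), b=23^1·(≡14) mod 23; (19|23)=-1, (14|23)=-1; (−1)^{1·1·11}·(-1)^1·(-1)^1 = -1.
v=11: a=11^1·(≡2), b=11^1·(≡1) mod 11; (2|11)=-1, (1|11)=+1; (−1)^{1·1·5}·(-1)^1·(+1)^1 = +1.
v=3: a=3^1·(≡2), b=3^-1·(≡1) mod 3; (2|3)=-1, (1|3)=+1; (−1)^{1·-1·1}·(-1)^-1·(+1)^1 = +1.
v=2: v_2(a)=-2, v_2(b)=0; units ≡ 1, 1 (mod 8); ε·ε+αω+βω = 0·0+-2·0+0·0 ≡ 0  ⇒  (a,b)_2 = +1.
|Ram(72105, 2956305)| = 2, even; anisotropic at {23, 41}.

[23, 41]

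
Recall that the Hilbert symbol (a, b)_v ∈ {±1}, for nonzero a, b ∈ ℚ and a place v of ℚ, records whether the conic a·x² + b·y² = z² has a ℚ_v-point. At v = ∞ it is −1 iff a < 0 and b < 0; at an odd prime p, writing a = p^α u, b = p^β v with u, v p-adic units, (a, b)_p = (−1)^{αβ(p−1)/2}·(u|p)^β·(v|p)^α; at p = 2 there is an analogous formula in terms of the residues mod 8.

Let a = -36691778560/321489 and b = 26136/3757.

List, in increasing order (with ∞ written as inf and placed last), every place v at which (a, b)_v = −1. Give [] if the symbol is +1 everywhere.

(a, b) ≡ (-67735, 78) mod (ℚ^×)²; places V = {2, 3, 5, 7, 11, 13, 17, 19, 23, 31, ∞}.
(a,b)_17: α=0, u≡6; β=-2, v≡11 (mod 17); (6|17)=-1, (11|17)=-1; sign (−1)^0·-1^-2·-1^0 = +1.
(a,b)_∞: sgn(-67735)=−, sgn(78)=+, so +1.
(a,b)_11: α=0, u≡1; β=2, v≡3 (mod 11); (1|11)=+1, (3|11)=+1; sign (−1)^0·+1^2·+1^0 = +1.
(a,b)_2: α=10, β=3; u≡1, v≡7 (mod 8); ε(u)ε(v)=0·1, αω(v)=10·0, βω(u)=3·0; sum ≡ 0  ⇒  +1.
(a,b)_31: α=1, u≡18; β=0, v≡16 (mod 31); (18|31)=+1, (16|31)=+1; sign (−1)^0·+1^0·+1^1 = +1.
(a,b)_23: α=3, u≡7; β=0, v≡1 (mod 23); (7|23)=-1, (1|23)=+1; sign (−1)^0·-1^0·+1^3 = +1.
(a,b)_19: α=1, u≡11; β=0, v≡13 (mod 19); (11|19)=+1, (13|19)=-1; sign (−1)^0·+1^0·-1^1 = -1.
(a,b)_5: α=1, u≡2; β=0, v≡3 (mod 5); (2|5)=-1, (3|5)=-1; sign (−1)^0·-1^0·-1^1 = -1.
(a,b)_13: α=0, u≡8; β=-1, v≡2 (mod 13); (8|13)=-1, (2|13)=-1; sign (−1)^0·-1^-1·-1^0 = -1.
(a,b)_3: α=-8, u≡2; β=3, v≡2 (mod 3); (2|3)=-1, (2|3)=-1; sign (−1)^0·-1^3·-1^-8 = -1.
(a,b)_7: α=-2, u≡2; β=0, v≡1 (mod 7); (2|7)=+1, (1|7)=+1; sign (−1)^0·+1^0·+1^-2 = +1.
(-67735, 78 / ℚ) ramifies at {3, 5, 13, 19}: a division algebra.

[3, 5, 13, 19]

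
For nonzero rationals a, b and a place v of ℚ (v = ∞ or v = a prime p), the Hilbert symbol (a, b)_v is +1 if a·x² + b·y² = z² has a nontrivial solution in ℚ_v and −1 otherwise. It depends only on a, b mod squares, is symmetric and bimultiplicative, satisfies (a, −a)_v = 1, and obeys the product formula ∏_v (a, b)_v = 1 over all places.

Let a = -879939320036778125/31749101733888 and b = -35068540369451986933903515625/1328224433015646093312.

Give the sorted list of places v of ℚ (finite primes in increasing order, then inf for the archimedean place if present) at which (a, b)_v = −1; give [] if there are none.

(a, b) ≡ (-10, -1766354) mod (ℚ^×)²; places V = {2, 3, 5, 7, 11, 19, 23, 43, 47, ∞}.
(a,b)_3: α=-2, u≡2; β=-4, v≡1 (mod 3); (2|3)=-1, (1|3)=+1; sign (−1)^0·-1^-4·+1^-2 = +1.
(a,b)_5: α=5, u≡2; β=8, v≡1 (mod 5); (2|5)=-1, (1|5)=+1; sign (−1)^0·-1^8·+1^5 = +1.
(a,b)_19: α=4, u≡4; β=7, v≡5 (mod 19); (4|19)=+1, (5|19)=+1; sign (−1)^0·+1^7·+1^4 = +1.
(a,b)_43: α=2, u≡2; β=3, v≡27 (mod 43); (2|43)=-1, (27|43)=-1; sign (−1)^0·-1^3·-1^2 = -1.
(a,b)_11: α=-4, u≡5; β=-6, v≡1 (mod 11); (5|11)=+1, (1|11)=+1; sign (−1)^0·+1^-6·+1^-4 = +1.
(a,b)_2: α=-11, β=-15; u≡3, v≡7 (mod 8); ε(u)ε(v)=1·1, αω(v)=-11·0, βω(u)=-15·1; sum ≡ 0  ⇒  +1.
(a,b)_23: α=2, u≡13; β=3, v≡14 (mod 23); (13|23)=+1, (14|23)=-1; sign (−1)^0·+1^3·-1^2 = +1.
(a,b)_7: α=-6, u≡4; β=-10, v≡5 (mod 7); (4|7)=+1, (5|7)=-1; sign (−1)^0·+1^-10·-1^-6 = +1.
(a,b)_47: α=2, u≡17; β=3, v≡12 (mod 47); (17|47)=+1, (12|47)=+1; sign (−1)^0·+1^3·+1^2 = +1.
(a,b)_∞: sgn(-10)=−, sgn(-1766354)=−, so -1.
(-10, -1766354 / ℚ) ramifies at {43, ∞}: a division algebra.

[43, inf]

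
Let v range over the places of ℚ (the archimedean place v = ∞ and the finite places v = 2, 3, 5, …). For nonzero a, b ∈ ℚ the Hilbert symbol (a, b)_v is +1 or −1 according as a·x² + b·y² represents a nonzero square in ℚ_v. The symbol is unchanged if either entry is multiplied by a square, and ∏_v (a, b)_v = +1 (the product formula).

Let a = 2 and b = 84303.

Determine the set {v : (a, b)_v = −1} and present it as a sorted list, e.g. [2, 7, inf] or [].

(a, b) ≡ (2, 9367) mod (ℚ^×)²; places V = {2, 3, 17, 19, 29, ∞}.
(a,b)_2: α=1, β=0; u≡1, v≡7 (mod 8); ε(u)ε(v)=0·1, αω(v)=1·0, βω(u)=0·0; sum ≡ 0  ⇒  +1.
(a,b)_∞: sgn(2)=+, sgn(9367)=+, so +1.
(a,b)_3: α=0, u≡2; β=2, v≡1 (mod 3); (2|3)=-1, (1|3)=+1; sign (−1)^0·-1^2·+1^0 = +1.
(a,b)_19: α=0, u≡2; β=1, v≡10 (mod 19); (2|19)=-1, (10|19)=-1; sign (−1)^0·-1^1·-1^0 = -1.
(a,b)_17: α=0, u≡2; β=1, v≡12 (mod 17); (2|17)=+1, (12|17)=-1; sign (−1)^0·+1^1·-1^0 = +1.
(a,b)_29: α=0, u≡2; β=1, v≡7 (mod 29); (2|29)=-1, (7|29)=+1; sign (−1)^0·-1^1·+1^0 = -1.
Ram(2, 9367) = {19, 29}; no ℚ_19-point on the conic.

[19, 29]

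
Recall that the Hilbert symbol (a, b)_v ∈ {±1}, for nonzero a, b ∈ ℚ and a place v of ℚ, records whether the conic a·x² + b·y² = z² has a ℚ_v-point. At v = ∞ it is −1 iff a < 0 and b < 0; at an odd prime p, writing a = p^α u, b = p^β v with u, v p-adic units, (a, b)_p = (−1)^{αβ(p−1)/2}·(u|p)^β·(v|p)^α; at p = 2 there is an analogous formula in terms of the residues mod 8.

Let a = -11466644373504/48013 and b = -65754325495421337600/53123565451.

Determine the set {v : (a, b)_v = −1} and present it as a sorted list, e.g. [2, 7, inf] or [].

[2, 7, 37, inf]

(a, b) ≡ (-14763, -29526) mod (ℚ^×)²; places V = {2, 3, 5, 7, 11, 19, 23, 31, 37, ∞}.
(a,b)_23: α=0, u≡12; β=-2, v≡9 (mod 23); (12|23)=+1, (9|23)=+1; sign (−1)^0·+1^-2·+1^0 = +1.
(a,b)_2: α=14, β=29; u≡5, v≡5 (mod 8); ε(u)ε(v)=0·0, αω(v)=14·1, βω(u)=29·1; sum ≡ 1  ⇒  -1.
(a,b)_∞: sgn(-14763)=−, sgn(-29526)=−, so -1.
(a,b)_11: α=0, u≡6; β=-4, v≡9 (mod 11); (6|11)=-1, (9|11)=+1; sign (−1)^0·-1^-4·+1^0 = +1.
(a,b)_3: α=9, u≡2; β=9, v≡1 (mod 3); (2|3)=-1, (1|3)=+1; sign (−1)^1·-1^9·+1^9 = +1.
(a,b)_37: α=1, u≡8; β=1, v≡30 (mod 37); (8|37)=-1, (30|37)=+1; sign (−1)^0·-1^1·+1^1 = -1.
(a,b)_31: α=2, u≡30; β=2, v≡6 (mod 31); (30|31)=-1, (6|31)=-1; sign (−1)^0·-1^2·-1^2 = +1.
(a,b)_5: α=0, u≡2; β=2, v≡1 (mod 5); (2|5)=-1, (1|5)=+1; sign (−1)^0·-1^2·+1^0 = +1.
(a,b)_19: α=-3, u≡15; β=-3, v≡1 (mod 19); (15|19)=-1, (1|19)=+1; sign (−1)^1·-1^-3·+1^-3 = +1.
(a,b)_7: α=-1, u≡5; β=1, v≡3 (mod 7); (5|7)=-1, (3|7)=-1; sign (−1)^1·-1^1·-1^-1 = -1.
(-14763, -29526 / ℚ) ramifies at {2, 7, 37, ∞}: a division algebra.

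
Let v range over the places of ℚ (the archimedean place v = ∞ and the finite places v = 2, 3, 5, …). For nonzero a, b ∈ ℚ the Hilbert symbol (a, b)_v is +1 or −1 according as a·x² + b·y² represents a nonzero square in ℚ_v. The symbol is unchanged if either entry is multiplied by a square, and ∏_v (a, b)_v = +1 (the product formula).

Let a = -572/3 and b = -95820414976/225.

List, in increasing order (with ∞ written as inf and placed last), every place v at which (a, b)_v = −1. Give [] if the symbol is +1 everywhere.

[2, 3, 13, inf]

(a, b) ≡ (-429, -286) mod (ℚ^×)²; places V = {2, 3, 5, 11, 13, ∞}.
(a,b)_2: α=2, β=15; u≡3, v≡1 (mod 8); ε(u)ε(v)=1·0, αω(v)=2·0, βω(u)=15·1; sum ≡ 1  ⇒  -1.
(a,b)_∞: sgn(-429)=−, sgn(-286)=−, so -1.
(a,b)_13: α=1, u≡7; β=3, v≡3 (mod 13); (7|13)=-1, (3|13)=+1; sign (−1)^0·-1^3·+1^1 = -1.
(a,b)_5: α=0, u≡1; β=-2, v≡1 (mod 5); (1|5)=+1, (1|5)=+1; sign (−1)^0·+1^-2·+1^0 = +1.
(a,b)_3: α=-1, u≡1; β=-2, v≡2 (mod 3); (1|3)=+1, (2|3)=-1; sign (−1)^0·+1^-2·-1^-1 = -1.
(a,b)_11: α=1, u≡1; β=3, v≡6 (mod 11); (1|11)=+1, (6|11)=-1; sign (−1)^1·+1^3·-1^1 = +1.
|Ram(-429, -286)| = 4, even; anisotropic at {2, 3, 13, ∞}.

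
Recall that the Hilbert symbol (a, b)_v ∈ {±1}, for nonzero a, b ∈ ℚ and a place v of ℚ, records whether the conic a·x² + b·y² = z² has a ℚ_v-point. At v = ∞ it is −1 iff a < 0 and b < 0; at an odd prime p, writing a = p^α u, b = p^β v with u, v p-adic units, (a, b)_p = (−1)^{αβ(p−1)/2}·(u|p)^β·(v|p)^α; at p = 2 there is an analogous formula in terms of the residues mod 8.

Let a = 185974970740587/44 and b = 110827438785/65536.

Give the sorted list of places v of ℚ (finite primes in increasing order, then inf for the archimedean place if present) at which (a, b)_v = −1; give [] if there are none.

(a, b) ≡ (5313, 5865) mod (ℚ^×)²; places V = {2, 3, 5, 7, 11, 17, 23, ∞}.
(a,b)_5: α=0, u≡3; β=1, v≡2 (mod 5); (3|5)=-1, (2|5)=-1; sign (−1)^0·-1^1·-1^0 = -1.
(a,b)_11: α=-1, u≡7; β=0, v≡7 (mod 11); (7|11)=-1, (7|11)=-1; sign (−1)^0·-1^0·-1^-1 = -1.
(a,b)_3: α=3, u≡1; β=7, v≡2 (mod 3); (1|3)=+1, (2|3)=-1; sign (−1)^1·+1^7·-1^3 = +1.
(a,b)_∞: sgn(5313)=+, sgn(5865)=+, so +1.
(a,b)_7: α=1, u≡5; β=2, v≡5 (mod 7); (5|7)=-1, (5|7)=-1; sign (−1)^0·-1^2·-1^1 = -1.
(a,b)_23: α=7, u≡2; β=3, v≡3 (mod 23); (2|23)=+1, (3|23)=+1; sign (−1)^1·+1^3·+1^7 = -1.
(a,b)_17: α=2, u≡13; β=1, v≡6 (mod 17); (13|17)=+1, (6|17)=-1; sign (−1)^0·+1^1·-1^2 = +1.
(a,b)_2: α=-2, β=-16; u≡1, v≡1 (mod 8); ε(u)ε(v)=0·0, αω(v)=-2·0, βω(u)=-16·0; sum ≡ 0  ⇒  +1.
|Ram(5313, 5865)| = 4, even; anisotropic at {5, 7, 11, 23}.

[5, 7, 11, 23]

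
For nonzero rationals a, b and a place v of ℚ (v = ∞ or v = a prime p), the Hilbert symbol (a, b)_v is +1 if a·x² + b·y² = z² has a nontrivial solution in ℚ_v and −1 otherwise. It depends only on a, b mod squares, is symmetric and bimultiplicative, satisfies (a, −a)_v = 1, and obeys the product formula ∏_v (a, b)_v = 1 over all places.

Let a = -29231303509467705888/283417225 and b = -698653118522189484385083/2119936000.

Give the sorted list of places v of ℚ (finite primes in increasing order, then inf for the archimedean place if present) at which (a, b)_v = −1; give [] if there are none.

Mod squares: a ≡ -2, b ≡ -6270. Check v ∈ {∞, 2, 3, 5, 7, 11, 13, 17, 19, 23, 37, 41}.
v=11: a=11^2·(≡1), b=11^3·(≡8) mod 11; (1|11)=+1, (8|11)=-1; (−1)^{2·3·5}·(+1)^3·(-1)^2 = +1.
v=17: a=17^2·(≡13), b=17^2·(≡5) mod 17; (13|17)=+1, (5|17)=-1; (−1)^{2·2·8}·(+1)^2·(-1)^2 = +1.
v=3: a=3^16·(≡1), b=3^11·(≡1) mod 3; (1|3)=+1, (1|3)=+1; (−1)^{16·11·1}·(+1)^11·(+1)^16 = +1.
v=37: a=37^-2·(≡5), b=37^0·(≡20) mod 37; (5|37)=-1, (20|37)=-1; (−1)^{-2·0·18}·(-1)^0·(-1)^-2 = +1.
v=13: a=13^-2·(≡8), b=13^-2·(≡12) mod 13; (8|13)=-1, (12|13)=+1; (−1)^{-2·-2·6}·(-1)^-2·(+1)^-2 = +1.
v=∞: -2 < 0 and -6270 < 0  ⇒  (a,b)_∞ = -1.
v=41: a=41^2·(≡37), b=41^4·(≡12) mod 41; (37|41)=+1, (12|41)=-1; (−1)^{2·4·20}·(+1)^4·(-1)^2 = +1.
v=2: v_2(a)=5, v_2(b)=-11; units ≡ 7, 1 (mod 8); ε·ε+αω+βω = 1·0+5·0+-11·0 ≡ 0  ⇒  (a,b)_2 = +1.
v=23: a=23^0·(≡22), b=23^2·(≡9) mod 23; (22|23)=-1, (9|23)=+1; (−1)^{0·2·11}·(-1)^2·(+1)^0 = +1.
v=7: a=7^-2·(≡5), b=7^-2·(≡4) mod 7; (5|7)=-1, (4|7)=+1; (−1)^{-2·-2·3}·(-1)^-2·(+1)^-2 = +1.
v=19: a=19^2·(≡16), b=19^3·(≡8) mod 19; (16|19)=+1, (8|19)=-1; (−1)^{2·3·9}·(+1)^3·(-1)^2 = +1.
v=5: a=5^-2·(≡3), b=5^-3·(≡4) mod 5; (3|5)=-1, (4|5)=+1; (−1)^{-2·-3·2}·(-1)^-3·(+1)^-2 = -1.
Ram(-2, -6270) = {5, ∞}; no ℚ_5-point on the conic.

[5, inf]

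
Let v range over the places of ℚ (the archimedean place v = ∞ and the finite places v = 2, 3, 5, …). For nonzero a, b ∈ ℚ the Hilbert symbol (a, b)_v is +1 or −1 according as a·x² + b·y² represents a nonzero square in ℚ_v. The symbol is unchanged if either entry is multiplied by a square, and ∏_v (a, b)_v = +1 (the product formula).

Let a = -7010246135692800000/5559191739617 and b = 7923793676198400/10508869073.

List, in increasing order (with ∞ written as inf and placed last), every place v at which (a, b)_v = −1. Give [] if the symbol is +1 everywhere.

Mod squares: a ≡ -3315, b ≡ 9282. Check v ∈ {∞, 2, 3, 5, 7, 11, 13, 17, 19, 23, 37, 47}.
v=7: a=7^2·(≡5), b=7^1·(≡5) mod 7; (5|7)=-1, (5|7)=-1; (−1)^{2·1·3}·(-1)^1·(-1)^2 = -1.
v=47: a=47^-2·(≡23), b=47^-2·(≡46) mod 47; (23|47)=-1, (46|47)=-1; (−1)^{-2·-2·23}·(-1)^-2·(-1)^-2 = +1.
v=37: a=37^0·(≡17), b=37^2·(≡23) mod 37; (17|37)=-1, (23|37)=-1; (−1)^{0·2·18}·(-1)^2·(-1)^0 = +1.
v=11: a=11^2·(≡10), b=11^2·(≡9) mod 11; (10|11)=-1, (9|11)=+1; (−1)^{2·2·5}·(-1)^2·(+1)^2 = +1.
v=19: a=19^2·(≡13), b=19^0·(≡18) mod 19; (13|19)=-1, (18|19)=-1; (−1)^{2·0·9}·(-1)^0·(-1)^2 = +1.
v=23: a=23^-6·(≡21), b=23^-4·(≡3) mod 23; (21|23)=-1, (3|23)=+1; (−1)^{-6·-4·11}·(-1)^-4·(+1)^-6 = +1.
v=2: v_2(a)=12, v_2(b)=9; units ≡ 5, 1 (mod 8); ε·ε+αω+βω = 0·0+12·0+9·1 ≡ 1  ⇒  (a,b)_2 = -1.
v=17: a=17^-1·(≡13), b=17^-1·(≡1) mod 17; (13|17)=+1, (1|17)=+1; (−1)^{-1·-1·8}·(+1)^-1·(+1)^-1 = +1.
v=5: a=5^5·(≡2), b=5^2·(≡2) mod 5; (2|5)=-1, (2|5)=-1; (−1)^{5·2·2}·(-1)^2·(-1)^5 = -1.
v=3: a=3^9·(≡2), b=3^5·(≡1) mod 3; (2|3)=-1, (1|3)=+1; (−1)^{9·5·1}·(-1)^5·(+1)^9 = +1.
v=∞: -3315 < 0 and 9282 > 0  ⇒  (a,b)_∞ = +1.
v=13: a=13^1·(≡6), b=13^3·(≡4) mod 13; (6|13)=-1, (4|13)=+1; (−1)^{1·3·6}·(-1)^3·(+1)^1 = -1.
(-3315, 9282 / ℚ) ramifies at {2, 5, 7, 13}: a division algebra.

[2, 5, 7, 13]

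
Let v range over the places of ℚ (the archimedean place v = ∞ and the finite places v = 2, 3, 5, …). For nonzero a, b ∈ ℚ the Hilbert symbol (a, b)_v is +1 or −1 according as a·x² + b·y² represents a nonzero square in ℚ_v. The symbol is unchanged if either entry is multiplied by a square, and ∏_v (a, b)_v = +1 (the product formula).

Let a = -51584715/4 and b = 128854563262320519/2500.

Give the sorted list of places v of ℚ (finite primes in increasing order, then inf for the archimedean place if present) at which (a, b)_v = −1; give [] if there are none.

(a, b) ≡ (-33915, 39) mod (ℚ^×)²; places V = {2, 3, 5, 7, 13, 17, 19, ∞}.
(a,b)_3: α=3, u≡2; β=9, v≡1 (mod 3); (2|3)=-1, (1|3)=+1; sign (−1)^1·-1^9·+1^3 = +1.
(a,b)_17: α=1, u≡5; β=2, v≡3 (mod 17); (5|17)=-1, (3|17)=-1; sign (−1)^0·-1^2·-1^1 = -1.
(a,b)_19: α=1, u≡5; β=2, v≡5 (mod 19); (5|19)=+1, (5|19)=+1; sign (−1)^0·+1^2·+1^1 = +1.
(a,b)_2: α=-2, β=-2; u≡5, v≡7 (mod 8); ε(u)ε(v)=0·1, αω(v)=-2·0, βω(u)=-2·1; sum ≡ 0  ⇒  +1.
(a,b)_7: α=1, u≡3; β=0, v≡1 (mod 7); (3|7)=-1, (1|7)=+1; sign (−1)^0·-1^0·+1^1 = +1.
(a,b)_13: α=2, u≡11; β=7, v≡1 (mod 13); (11|13)=-1, (1|13)=+1; sign (−1)^0·-1^7·+1^2 = -1.
(a,b)_5: α=1, u≡3; β=-4, v≡1 (mod 5); (3|5)=-1, (1|5)=+1; sign (−1)^0·-1^-4·+1^1 = +1.
(a,b)_∞: sgn(-33915)=−, sgn(39)=+, so +1.
(-33915, 39 / ℚ) ramifies at {13, 17}: a division algebra.

[13, 17]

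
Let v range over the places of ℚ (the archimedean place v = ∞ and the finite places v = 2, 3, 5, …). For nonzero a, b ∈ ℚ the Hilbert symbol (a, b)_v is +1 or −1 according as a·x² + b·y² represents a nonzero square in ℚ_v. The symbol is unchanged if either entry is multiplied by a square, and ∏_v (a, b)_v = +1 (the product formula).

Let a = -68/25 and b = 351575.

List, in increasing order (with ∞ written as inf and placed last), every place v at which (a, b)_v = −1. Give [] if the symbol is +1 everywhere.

[2, 41]

Mod squares: a ≡ -17, b ≡ 287. Check v ∈ {∞, 2, 5, 7, 17, 41}.
v=2: v_2(a)=2, v_2(b)=0; units ≡ 7, 7 (mod 8); ε·ε+αω+βω = 1·1+2·0+0·0 ≡ 1  ⇒  (a,b)_2 = -1.
v=17: a=17^1·(≡8), b=17^0·(≡15) mod 17; (8|17)=+1, (15|17)=+1; (−1)^{1·0·8}·(+1)^0·(+1)^1 = +1.
v=7: a=7^0·(≡4), b=7^3·(≡3) mod 7; (4|7)=+1, (3|7)=-1; (−1)^{0·3·3}·(+1)^3·(-1)^0 = +1.
v=∞: -17 < 0 and 287 > 0  ⇒  (a,b)_∞ = +1.
v=41: a=41^0·(≡35), b=41^1·(≡6) mod 41; (35|41)=-1, (6|41)=-1; (−1)^{0·1·20}·(-1)^1·(-1)^0 = -1.
v=5: a=5^-2·(≡2), b=5^2·(≡3) mod 5; (2|5)=-1, (3|5)=-1; (−1)^{-2·2·2}·(-1)^2·(-1)^-2 = +1.
(-17, 287 / ℚ) ramifies at {2, 41}: a division algebra.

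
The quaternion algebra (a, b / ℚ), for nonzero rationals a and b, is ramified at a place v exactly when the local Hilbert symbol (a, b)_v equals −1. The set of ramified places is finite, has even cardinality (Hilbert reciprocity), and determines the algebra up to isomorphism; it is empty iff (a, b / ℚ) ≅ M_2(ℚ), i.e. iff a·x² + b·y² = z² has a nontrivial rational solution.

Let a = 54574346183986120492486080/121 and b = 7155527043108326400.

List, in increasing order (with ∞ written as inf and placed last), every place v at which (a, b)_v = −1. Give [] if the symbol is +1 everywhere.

[2, 3, 19, 29]

Mod squares: a ≡ 133455, b ≡ 474411. Check v ∈ {∞, 2, 3, 5, 7, 11, 19, 29, 31, 41}.
v=7: a=7^3·(≡2), b=7^1·(≡5) mod 7; (2|7)=+1, (5|7)=-1; (−1)^{3·1·3}·(+1)^1·(-1)^3 = +1.
v=3: a=3^13·(≡1), b=3^7·(≡1) mod 3; (1|3)=+1, (1|3)=+1; (−1)^{13·7·1}·(+1)^7·(+1)^13 = -1.
v=19: a=19^2·(≡13), b=19^1·(≡10) mod 19; (13|19)=-1, (10|19)=-1; (−1)^{2·1·9}·(-1)^1·(-1)^2 = -1.
v=31: a=31^3·(≡27), b=31^2·(≡1) mod 31; (27|31)=-1, (1|31)=+1; (−1)^{3·2·15}·(-1)^2·(+1)^3 = +1.
v=∞: 133455 > 0 and 474411 > 0  ⇒  (a,b)_∞ = +1.
v=2: v_2(a)=6, v_2(b)=10; units ≡ 7, 3 (mod 8); ε·ε+αω+βω = 1·1+6·1+10·0 ≡ 1  ⇒  (a,b)_2 = -1.
v=11: a=11^-2·(≡1), b=11^0·(≡1) mod 11; (1|11)=+1, (1|11)=+1; (−1)^{-2·0·5}·(+1)^0·(+1)^-2 = +1.
v=41: a=41^1·(≡21), b=41^1·(≡21) mod 41; (21|41)=+1, (21|41)=+1; (−1)^{1·1·20}·(+1)^1·(+1)^1 = +1.
v=5: a=5^1·(≡1), b=5^2·(≡1) mod 5; (1|5)=+1, (1|5)=+1; (−1)^{1·2·2}·(+1)^2·(+1)^1 = +1.
v=29: a=29^4·(≡10), b=29^3·(≡12) mod 29; (10|29)=-1, (12|29)=-1; (−1)^{4·3·14}·(-1)^3·(-1)^4 = -1.
|Ram(133455, 474411)| = 4, even; anisotropic at {2, 3, 19, 29}.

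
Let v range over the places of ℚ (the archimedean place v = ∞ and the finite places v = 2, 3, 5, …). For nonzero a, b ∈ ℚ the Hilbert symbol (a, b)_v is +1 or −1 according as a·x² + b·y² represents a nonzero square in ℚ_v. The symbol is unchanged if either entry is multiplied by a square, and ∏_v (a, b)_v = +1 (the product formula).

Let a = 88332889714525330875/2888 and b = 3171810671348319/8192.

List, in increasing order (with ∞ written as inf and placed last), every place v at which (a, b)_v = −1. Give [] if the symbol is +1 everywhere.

Mod squares: a ≡ 1430, b ≡ 462. Check v ∈ {∞, 2, 3, 5, 7, 11, 13, 17, 19, 23}.
v=19: a=19^-2·(≡9), b=19^0·(≡17) mod 19; (9|19)=+1, (17|19)=+1; (−1)^{-2·0·9}·(+1)^0·(+1)^-2 = +1.
v=7: a=7^2·(≡4), b=7^1·(≡6) mod 7; (4|7)=+1, (6|7)=-1; (−1)^{2·1·3}·(+1)^1·(-1)^2 = +1.
v=17: a=17^4·(≡8), b=17^2·(≡6) mod 17; (8|17)=+1, (6|17)=-1; (−1)^{4·2·8}·(+1)^2·(-1)^4 = +1.
v=2: v_2(a)=-3, v_2(b)=-13; units ≡ 3, 7 (mod 8); ε·ε+αω+βω = 1·1+-3·0+-13·1 ≡ 0  ⇒  (a,b)_2 = +1.
v=5: a=5^3·(≡4), b=5^0·(≡2) mod 5; (4|5)=+1, (2|5)=-1; (−1)^{3·0·2}·(+1)^0·(-1)^3 = -1.
v=23: a=23^0·(≡12), b=23^2·(≡9) mod 23; (12|23)=+1, (9|23)=+1; (−1)^{0·2·11}·(+1)^2·(+1)^0 = +1.
v=∞: 1430 > 0 and 462 > 0  ⇒  (a,b)_∞ = +1.
v=3: a=3^10·(≡2), b=3^13·(≡1) mod 3; (2|3)=-1, (1|3)=+1; (−1)^{10·13·1}·(-1)^13·(+1)^10 = -1.
v=13: a=13^3·(≡5), b=13^2·(≡5) mod 13; (5|13)=-1, (5|13)=-1; (−1)^{3·2·6}·(-1)^2·(-1)^3 = -1.
v=11: a=11^3·(≡9), b=11^1·(≡3) mod 11; (9|11)=+1, (3|11)=+1; (−1)^{3·1·5}·(+1)^1·(+1)^3 = -1.
Ram(1430, 462) = {3, 5, 11, 13}; no ℚ_3-point on the conic.

[3, 5, 11, 13]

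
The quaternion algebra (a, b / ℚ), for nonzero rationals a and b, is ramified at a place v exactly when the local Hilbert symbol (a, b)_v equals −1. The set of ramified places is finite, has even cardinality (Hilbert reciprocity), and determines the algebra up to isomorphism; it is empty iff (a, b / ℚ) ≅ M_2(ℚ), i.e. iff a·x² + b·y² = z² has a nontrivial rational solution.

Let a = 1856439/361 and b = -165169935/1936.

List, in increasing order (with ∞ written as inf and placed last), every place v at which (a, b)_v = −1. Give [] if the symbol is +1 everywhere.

[13, 41]

Mod squares: a ≡ 22919, b ≡ -41615. Check v ∈ {∞, 2, 3, 5, 7, 11, 13, 19, 29, 41, 43}.
v=7: a=7^0·(≡1), b=7^3·(≡5) mod 7; (1|7)=+1, (5|7)=-1; (−1)^{0·3·3}·(+1)^3·(-1)^0 = +1.
v=19: a=19^-2·(≡6), b=19^0·(≡14) mod 19; (6|19)=+1, (14|19)=-1; (−1)^{-2·0·9}·(+1)^0·(-1)^-2 = +1.
v=41: a=41^1·(≡34), b=41^1·(≡23) mod 41; (34|41)=-1, (23|41)=+1; (−1)^{1·1·20}·(-1)^1·(+1)^1 = -1.
v=3: a=3^4·(≡2), b=3^4·(≡1) mod 3; (2|3)=-1, (1|3)=+1; (−1)^{4·4·1}·(-1)^4·(+1)^4 = +1.
v=43: a=43^1·(≡38), b=43^0·(≡31) mod 43; (38|43)=+1, (31|43)=+1; (−1)^{1·0·21}·(+1)^0·(+1)^1 = +1.
v=5: a=5^0·(≡4), b=5^1·(≡3) mod 5; (4|5)=+1, (3|5)=-1; (−1)^{0·1·2}·(+1)^1·(-1)^0 = +1.
v=13: a=13^1·(≡5), b=13^0·(≡8) mod 13; (5|13)=-1, (8|13)=-1; (−1)^{1·0·6}·(-1)^0·(-1)^1 = -1.
v=∞: 22919 > 0 and -41615 < 0  ⇒  (a,b)_∞ = +1.
v=11: a=11^0·(≡10), b=11^-2·(≡3) mod 11; (10|11)=-1, (3|11)=+1; (−1)^{0·-2·5}·(-1)^-2·(+1)^0 = +1.
v=2: v_2(a)=0, v_2(b)=-4; units ≡ 7, 1 (mod 8); ε·ε+αω+βω = 1·0+0·0+-4·0 ≡ 0  ⇒  (a,b)_2 = +1.
v=29: a=29^0·(≡7), b=29^1·(≡21) mod 29; (7|29)=+1, (21|29)=-1; (−1)^{0·1·14}·(+1)^1·(-1)^0 = +1.
Ram(22919, -41615) = {13, 41}; no ℚ_13-point on the conic.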